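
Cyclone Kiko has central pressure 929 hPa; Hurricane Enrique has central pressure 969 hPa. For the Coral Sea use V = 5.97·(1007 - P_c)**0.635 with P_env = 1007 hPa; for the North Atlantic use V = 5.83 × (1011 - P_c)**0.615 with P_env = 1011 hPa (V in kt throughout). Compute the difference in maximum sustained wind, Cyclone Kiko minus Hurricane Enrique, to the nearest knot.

Cyclone Kiko: ΔP = 78; V ≈ 5.97 × 78^0.635 ≈ 94.94 kt.
Hurricane Enrique: ΔP = 42; V ≈ 5.83 × 42^0.615 ≈ 58.07 kt.
Difference ≈ 94.94 − 58.07 = 36.87 → 37 kt.

37 kt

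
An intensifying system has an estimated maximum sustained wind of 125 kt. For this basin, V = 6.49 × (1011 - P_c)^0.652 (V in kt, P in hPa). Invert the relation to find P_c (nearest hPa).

918 hPa

ΔP = (V / 6.49)^(1/0.652) = (125/6.49)^1.534.
125/6.49 = 19.260; 19.260^1.534 ≈ 93.40 hPa.
P_c = 1011 − 93.40 = 917.60 ≈ 918 hPa.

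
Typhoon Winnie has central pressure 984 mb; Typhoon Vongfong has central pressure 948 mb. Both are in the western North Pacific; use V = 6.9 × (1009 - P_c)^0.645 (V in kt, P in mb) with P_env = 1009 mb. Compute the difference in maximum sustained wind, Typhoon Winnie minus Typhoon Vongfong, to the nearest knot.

-43 kt

Typhoon Winnie: ΔP = 25; V ≈ 6.9 × 25^0.645 ≈ 55.02 kt.
Typhoon Vongfong: ΔP = 61; V ≈ 6.9 × 61^0.645 ≈ 97.81 kt.
Difference ≈ 55.02 − 97.81 = -42.79 → -43 kt.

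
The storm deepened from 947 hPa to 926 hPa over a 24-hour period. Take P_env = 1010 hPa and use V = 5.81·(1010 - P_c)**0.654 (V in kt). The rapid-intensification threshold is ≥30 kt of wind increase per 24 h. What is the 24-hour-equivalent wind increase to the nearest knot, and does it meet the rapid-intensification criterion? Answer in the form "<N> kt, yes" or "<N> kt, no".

V₁: ΔP = 63, V ≈ 5.81 × 63^0.654 ≈ 87.29 kt.
V₂: ΔP = 84, V ≈ 5.81 × 84^0.654 ≈ 105.35 kt.
ΔV over 24 h = 18.06 kt → 24 h equivalent = 18.06 × 24/24 ≈ 18.06 kt.
18 kt < 30 kt ⇒ not rapid intensification.

18 kt, no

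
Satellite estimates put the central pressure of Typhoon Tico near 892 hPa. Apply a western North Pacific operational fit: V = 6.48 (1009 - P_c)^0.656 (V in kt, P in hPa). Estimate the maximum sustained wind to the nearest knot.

ΔP = 1009 − 892 = 117 hPa.
117^0.656 ≈ 22.737.
V ≈ 6.48 × 22.737 ≈ 147.3 kt.

147 kt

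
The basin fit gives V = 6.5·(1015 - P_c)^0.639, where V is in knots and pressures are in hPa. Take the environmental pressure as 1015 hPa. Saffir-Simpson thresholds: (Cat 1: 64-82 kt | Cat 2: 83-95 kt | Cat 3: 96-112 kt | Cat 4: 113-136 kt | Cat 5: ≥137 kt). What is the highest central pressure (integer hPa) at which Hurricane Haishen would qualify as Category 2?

961 hPa

Category 2 begins at V = 83 kt.
Required ΔP = (83/6.5)^(1/0.639) = 12.769^1.565 ≈ 53.84 hPa.
P_c ≤ 1015 − 53.84 = 961.16, so the highest integer P_c is 961 hPa.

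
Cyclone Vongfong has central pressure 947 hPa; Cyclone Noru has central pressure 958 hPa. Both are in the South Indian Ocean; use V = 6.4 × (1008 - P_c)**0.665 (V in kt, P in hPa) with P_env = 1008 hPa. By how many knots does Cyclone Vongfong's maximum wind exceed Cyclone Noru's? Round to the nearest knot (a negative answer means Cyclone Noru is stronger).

Cyclone Vongfong: ΔP = 61; V ≈ 6.4 × 61^0.665 ≈ 98.50 kt.
Cyclone Noru: ΔP = 50; V ≈ 6.4 × 50^0.665 ≈ 86.30 kt.
Difference ≈ 98.50 − 86.30 = 12.20 → 12 kt.

12 kt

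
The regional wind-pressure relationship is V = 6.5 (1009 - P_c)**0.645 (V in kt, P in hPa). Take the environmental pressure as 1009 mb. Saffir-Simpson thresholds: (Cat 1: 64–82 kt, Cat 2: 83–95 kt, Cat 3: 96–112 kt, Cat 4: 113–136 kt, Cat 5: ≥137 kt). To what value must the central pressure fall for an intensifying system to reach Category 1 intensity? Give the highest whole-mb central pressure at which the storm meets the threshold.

974 mb

Category 1 begins at V = 64 kt.
Required ΔP = (64/6.5)^(1/0.645) = 9.846^1.550 ≈ 34.67 mb.
P_c ≤ 1009 − 34.67 = 974.33, so the highest integer P_c is 974 mb.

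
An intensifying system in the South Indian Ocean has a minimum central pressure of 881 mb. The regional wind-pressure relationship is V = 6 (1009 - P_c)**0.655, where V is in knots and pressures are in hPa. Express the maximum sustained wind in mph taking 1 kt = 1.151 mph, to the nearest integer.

ΔP = 1009 − 881 = 128 mb.
V ≈ 6 × 128^0.655 = 6 × 24.001 ≈ 144.004 kt.
144.004 × 1.151 ≈ 165.75 mph → 166 mph.

166 mph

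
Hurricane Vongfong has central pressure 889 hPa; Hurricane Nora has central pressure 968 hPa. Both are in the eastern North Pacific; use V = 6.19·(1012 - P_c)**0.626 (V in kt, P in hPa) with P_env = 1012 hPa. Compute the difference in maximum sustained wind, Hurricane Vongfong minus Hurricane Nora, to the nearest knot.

60 kt

Hurricane Vongfong: ΔP = 123; V ≈ 6.19 × 123^0.626 ≈ 125.88 kt.
Hurricane Nora: ΔP = 44; V ≈ 6.19 × 44^0.626 ≈ 66.14 kt.
Difference ≈ 125.88 − 66.14 = 59.74 → 60 kt.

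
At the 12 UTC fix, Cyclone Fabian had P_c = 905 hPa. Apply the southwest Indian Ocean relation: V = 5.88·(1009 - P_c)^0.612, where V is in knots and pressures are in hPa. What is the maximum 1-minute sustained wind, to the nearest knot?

101 kt

ΔP = 1009 − 905 = 104 hPa.
104^0.612 ≈ 17.156.
V ≈ 5.88 × 17.156 ≈ 100.9 kt.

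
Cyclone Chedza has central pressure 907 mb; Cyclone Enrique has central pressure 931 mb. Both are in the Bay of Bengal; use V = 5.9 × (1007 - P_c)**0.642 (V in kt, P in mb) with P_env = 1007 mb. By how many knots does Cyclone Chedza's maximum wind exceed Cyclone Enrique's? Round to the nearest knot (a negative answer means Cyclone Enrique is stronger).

18 kt

Cyclone Chedza: ΔP = 100; V ≈ 5.9 × 100^0.642 ≈ 113.46 kt.
Cyclone Enrique: ΔP = 76; V ≈ 5.9 × 76^0.642 ≈ 95.13 kt.
Difference ≈ 113.46 − 95.13 = 18.33 → 18 kt.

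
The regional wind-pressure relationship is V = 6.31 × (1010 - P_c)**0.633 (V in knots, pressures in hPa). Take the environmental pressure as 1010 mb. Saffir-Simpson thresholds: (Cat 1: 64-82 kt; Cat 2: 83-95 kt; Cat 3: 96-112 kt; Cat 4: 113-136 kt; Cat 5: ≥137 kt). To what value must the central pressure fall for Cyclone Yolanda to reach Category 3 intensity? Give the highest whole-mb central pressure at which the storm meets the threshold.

Category 3 begins at V = 96 kt.
Required ΔP = (96/6.31)^(1/0.633) = 15.214^1.580 ≈ 73.74 mb.
P_c ≤ 1010 − 73.74 = 936.26, so the highest integer P_c is 936 mb.

936 mb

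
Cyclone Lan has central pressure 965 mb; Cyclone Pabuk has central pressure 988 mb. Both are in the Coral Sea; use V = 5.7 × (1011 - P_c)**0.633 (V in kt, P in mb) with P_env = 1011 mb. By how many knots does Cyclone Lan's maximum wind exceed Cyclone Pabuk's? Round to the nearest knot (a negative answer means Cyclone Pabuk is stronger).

23 kt

Cyclone Lan: ΔP = 46; V ≈ 5.7 × 46^0.633 ≈ 64.33 kt.
Cyclone Pabuk: ΔP = 23; V ≈ 5.7 × 23^0.633 ≈ 41.48 kt.
Difference ≈ 64.33 − 41.48 = 22.85 → 23 kt.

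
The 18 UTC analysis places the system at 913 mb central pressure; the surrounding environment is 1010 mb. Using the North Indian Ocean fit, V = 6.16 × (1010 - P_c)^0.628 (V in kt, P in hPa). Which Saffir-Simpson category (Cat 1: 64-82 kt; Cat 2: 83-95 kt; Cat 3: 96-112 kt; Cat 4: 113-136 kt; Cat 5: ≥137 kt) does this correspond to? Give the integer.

ΔP = 1010 − 913 = 97 mb.
V ≈ 6.16 × 97^0.628 = 6.16 × 17.69 ≈ 109 kt.
109 kt falls in the Category 3 band.

3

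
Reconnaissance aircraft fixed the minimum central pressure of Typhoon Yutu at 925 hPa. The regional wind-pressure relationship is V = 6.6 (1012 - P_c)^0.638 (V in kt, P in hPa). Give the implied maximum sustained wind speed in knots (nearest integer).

ΔP = 1012 − 925 = 87 hPa.
87^0.638 ≈ 17.275.
V ≈ 6.6 × 17.275 ≈ 114.0 kt.

114 kt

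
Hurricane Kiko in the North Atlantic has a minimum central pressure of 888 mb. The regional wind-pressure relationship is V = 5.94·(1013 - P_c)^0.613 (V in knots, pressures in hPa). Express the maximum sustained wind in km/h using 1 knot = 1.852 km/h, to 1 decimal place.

212.2 km/h

ΔP = 1013 − 888 = 125 mb.
V ≈ 5.94 × 125^0.613 = 5.94 × 19.293 ≈ 114.602 kt.
114.602 × 1.852 ≈ 212.24 km/h → 212.2 km/h.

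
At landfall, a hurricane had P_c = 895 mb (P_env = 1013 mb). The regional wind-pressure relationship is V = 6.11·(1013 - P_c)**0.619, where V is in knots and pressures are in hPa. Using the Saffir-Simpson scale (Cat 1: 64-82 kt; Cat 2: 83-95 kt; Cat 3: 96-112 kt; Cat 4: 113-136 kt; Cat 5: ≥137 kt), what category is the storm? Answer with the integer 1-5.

ΔP = 1013 − 895 = 118 mb.
V ≈ 6.11 × 118^0.619 = 6.11 × 19.16 ≈ 117 kt.
117 kt falls in the Category 4 band.

4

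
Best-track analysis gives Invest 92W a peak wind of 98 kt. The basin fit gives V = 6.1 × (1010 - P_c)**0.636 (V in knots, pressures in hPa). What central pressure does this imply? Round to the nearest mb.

ΔP = (V / 6.1)^(1/0.636) = (98/6.1)^1.572.
98/6.1 = 16.066; 16.066^1.572 ≈ 78.72 mb.
P_c = 1010 − 78.72 = 931.28 ≈ 931 mb.

931 mb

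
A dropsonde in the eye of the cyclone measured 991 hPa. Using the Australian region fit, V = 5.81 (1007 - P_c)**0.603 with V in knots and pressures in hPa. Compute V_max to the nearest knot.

ΔP = 1007 − 991 = 16 hPa.
16^0.603 ≈ 5.322.
V ≈ 5.81 × 5.322 ≈ 30.9 kt.

31 kt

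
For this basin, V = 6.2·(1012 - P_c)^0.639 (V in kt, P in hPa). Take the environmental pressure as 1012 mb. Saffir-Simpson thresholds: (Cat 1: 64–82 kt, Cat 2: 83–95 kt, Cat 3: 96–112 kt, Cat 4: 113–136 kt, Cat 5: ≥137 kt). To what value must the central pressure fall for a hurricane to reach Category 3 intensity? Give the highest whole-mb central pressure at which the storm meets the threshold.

Category 3 begins at V = 96 kt.
Required ΔP = (96/6.2)^(1/0.639) = 15.484^1.565 ≈ 72.79 mb.
P_c ≤ 1012 − 72.79 = 939.21, so the highest integer P_c is 939 mb.

939 mb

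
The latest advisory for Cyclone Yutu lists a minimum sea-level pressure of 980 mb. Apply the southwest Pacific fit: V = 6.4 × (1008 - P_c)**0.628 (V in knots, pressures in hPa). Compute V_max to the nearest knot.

ΔP = 1008 − 980 = 28 mb.
28^0.628 ≈ 8.106.
V ≈ 6.4 × 8.106 ≈ 51.9 kt.

52 kt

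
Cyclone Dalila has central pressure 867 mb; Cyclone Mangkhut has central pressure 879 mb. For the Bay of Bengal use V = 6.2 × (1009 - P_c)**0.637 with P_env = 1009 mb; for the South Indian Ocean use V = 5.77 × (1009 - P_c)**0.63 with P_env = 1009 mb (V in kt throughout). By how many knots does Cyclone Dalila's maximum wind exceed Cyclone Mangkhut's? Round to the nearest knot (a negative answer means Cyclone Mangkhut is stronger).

Cyclone Dalila: ΔP = 142; V ≈ 6.2 × 142^0.637 ≈ 145.68 kt.
Cyclone Mangkhut: ΔP = 130; V ≈ 5.77 × 130^0.63 ≈ 123.87 kt.
Difference ≈ 145.68 − 123.87 = 21.81 → 22 kt.

22 kt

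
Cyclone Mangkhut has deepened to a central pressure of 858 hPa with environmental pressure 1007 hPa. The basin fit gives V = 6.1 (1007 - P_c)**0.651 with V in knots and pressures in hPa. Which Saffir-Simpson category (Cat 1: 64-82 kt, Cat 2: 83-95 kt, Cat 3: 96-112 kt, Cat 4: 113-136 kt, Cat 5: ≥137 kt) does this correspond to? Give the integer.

ΔP = 1007 − 858 = 149 hPa.
V ≈ 6.1 × 149^0.651 = 6.1 × 25.99 ≈ 159 kt.
159 kt falls in the Category 5 band.

5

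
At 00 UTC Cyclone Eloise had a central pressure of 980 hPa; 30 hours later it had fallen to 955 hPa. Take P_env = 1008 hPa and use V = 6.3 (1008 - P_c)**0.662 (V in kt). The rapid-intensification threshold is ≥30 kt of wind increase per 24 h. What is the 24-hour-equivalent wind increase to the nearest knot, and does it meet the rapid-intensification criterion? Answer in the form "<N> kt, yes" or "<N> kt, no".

V₁: ΔP = 28, V ≈ 6.3 × 28^0.662 ≈ 57.20 kt.
V₂: ΔP = 53, V ≈ 6.3 × 53^0.662 ≈ 87.26 kt.
ΔV over 30 h = 30.06 kt → 24 h equivalent = 30.06 × 24/30 ≈ 24.05 kt.
24 kt < 30 kt ⇒ not rapid intensification.

24 kt, no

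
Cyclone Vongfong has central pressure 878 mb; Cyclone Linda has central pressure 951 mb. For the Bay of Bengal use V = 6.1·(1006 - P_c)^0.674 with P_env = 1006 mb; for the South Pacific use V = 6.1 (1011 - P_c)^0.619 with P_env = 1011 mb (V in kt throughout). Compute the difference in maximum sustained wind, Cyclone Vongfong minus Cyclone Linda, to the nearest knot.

Cyclone Vongfong: ΔP = 128; V ≈ 6.1 × 128^0.674 ≈ 160.54 kt.
Cyclone Linda: ΔP = 60; V ≈ 6.1 × 60^0.619 ≈ 76.91 kt.
Difference ≈ 160.54 − 76.91 = 83.63 → 84 kt.

84 kt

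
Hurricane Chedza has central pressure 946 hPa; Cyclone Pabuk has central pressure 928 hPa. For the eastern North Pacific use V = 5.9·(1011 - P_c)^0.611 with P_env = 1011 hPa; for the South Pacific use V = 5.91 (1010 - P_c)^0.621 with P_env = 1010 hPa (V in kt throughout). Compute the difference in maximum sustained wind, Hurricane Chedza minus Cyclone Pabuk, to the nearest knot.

Hurricane Chedza: ΔP = 65; V ≈ 5.9 × 65^0.611 ≈ 75.60 kt.
Cyclone Pabuk: ΔP = 82; V ≈ 5.91 × 82^0.621 ≈ 91.21 kt.
Difference ≈ 75.60 − 91.21 = -15.61 → -16 kt.

-16 kt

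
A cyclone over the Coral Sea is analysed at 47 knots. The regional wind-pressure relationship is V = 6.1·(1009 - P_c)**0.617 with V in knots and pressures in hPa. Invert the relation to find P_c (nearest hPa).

982 hPa

ΔP = (V / 6.1)^(1/0.617) = (47/6.1)^1.621.
47/6.1 = 7.705; 7.705^1.621 ≈ 27.37 hPa.
P_c = 1009 − 27.37 = 981.63 ≈ 982 hPa.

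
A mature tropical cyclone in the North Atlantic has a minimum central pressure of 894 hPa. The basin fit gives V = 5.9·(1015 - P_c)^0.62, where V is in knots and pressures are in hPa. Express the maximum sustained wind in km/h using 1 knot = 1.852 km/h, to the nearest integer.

ΔP = 1015 − 894 = 121 hPa.
V ≈ 5.9 × 121^0.62 = 5.9 × 19.558 ≈ 115.393 kt.
115.393 × 1.852 ≈ 213.71 km/h → 214 km/h.

214 km/h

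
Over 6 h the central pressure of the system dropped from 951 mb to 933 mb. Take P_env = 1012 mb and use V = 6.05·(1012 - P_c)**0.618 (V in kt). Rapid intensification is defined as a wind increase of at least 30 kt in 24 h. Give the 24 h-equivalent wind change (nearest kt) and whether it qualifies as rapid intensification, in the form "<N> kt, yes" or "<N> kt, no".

V₁: ΔP = 61, V ≈ 6.05 × 61^0.618 ≈ 76.75 kt.
V₂: ΔP = 79, V ≈ 6.05 × 79^0.618 ≈ 90.05 kt.
ΔV over 6 h = 13.30 kt → 24 h equivalent = 13.30 × 24/6 ≈ 53.20 kt.
53 kt ≥ 30 kt ⇒ rapid intensification.

53 kt, yes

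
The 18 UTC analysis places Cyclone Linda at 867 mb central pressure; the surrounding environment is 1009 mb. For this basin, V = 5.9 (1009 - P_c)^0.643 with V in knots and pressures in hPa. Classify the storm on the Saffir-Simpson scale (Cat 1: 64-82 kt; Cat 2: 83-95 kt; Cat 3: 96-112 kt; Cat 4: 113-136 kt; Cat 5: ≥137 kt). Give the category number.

5

ΔP = 1009 − 867 = 142 mb.
V ≈ 5.9 × 142^0.643 = 5.9 × 24.21 ≈ 143 kt.
143 kt falls in the Category 5 band.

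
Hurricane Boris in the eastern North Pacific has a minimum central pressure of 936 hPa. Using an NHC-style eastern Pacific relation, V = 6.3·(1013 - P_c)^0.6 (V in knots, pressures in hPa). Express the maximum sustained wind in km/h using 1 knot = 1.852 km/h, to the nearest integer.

158 km/h

ΔP = 1013 − 936 = 77 hPa.
V ≈ 6.3 × 77^0.6 = 6.3 × 13.549 ≈ 85.356 kt.
85.356 × 1.852 ≈ 158.08 km/h → 158 km/h.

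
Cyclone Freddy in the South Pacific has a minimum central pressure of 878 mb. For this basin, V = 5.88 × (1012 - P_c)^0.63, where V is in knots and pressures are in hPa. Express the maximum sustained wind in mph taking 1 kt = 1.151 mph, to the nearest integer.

148 mph

ΔP = 1012 − 878 = 134 mb.
V ≈ 5.88 × 134^0.63 = 5.88 × 21.881 ≈ 128.663 kt.
128.663 × 1.151 ≈ 148.09 mph → 148 mph.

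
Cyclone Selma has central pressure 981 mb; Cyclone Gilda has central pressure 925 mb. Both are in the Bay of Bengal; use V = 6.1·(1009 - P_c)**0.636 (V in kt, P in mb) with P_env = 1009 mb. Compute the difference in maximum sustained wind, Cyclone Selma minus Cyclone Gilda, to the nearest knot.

Cyclone Selma: ΔP = 28; V ≈ 6.1 × 28^0.636 ≈ 50.78 kt.
Cyclone Gilda: ΔP = 84; V ≈ 6.1 × 84^0.636 ≈ 102.13 kt.
Difference ≈ 50.78 − 102.13 = -51.35 → -51 kt.

-51 kt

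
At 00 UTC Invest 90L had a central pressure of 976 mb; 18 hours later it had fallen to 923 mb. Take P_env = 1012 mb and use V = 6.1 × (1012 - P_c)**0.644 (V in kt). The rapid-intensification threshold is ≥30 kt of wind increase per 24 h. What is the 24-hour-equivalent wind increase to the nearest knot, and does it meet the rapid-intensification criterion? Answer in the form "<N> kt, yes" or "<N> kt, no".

65 kt, yes

V₁: ΔP = 36, V ≈ 6.1 × 36^0.644 ≈ 61.32 kt.
V₂: ΔP = 89, V ≈ 6.1 × 89^0.644 ≈ 109.83 kt.
ΔV over 18 h = 48.51 kt → 24 h equivalent = 48.51 × 24/18 ≈ 64.68 kt.
65 kt ≥ 30 kt ⇒ rapid intensification.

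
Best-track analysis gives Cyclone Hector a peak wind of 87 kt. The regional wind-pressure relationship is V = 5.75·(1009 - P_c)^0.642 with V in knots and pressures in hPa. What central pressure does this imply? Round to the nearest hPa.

940 hPa

ΔP = (V / 5.75)^(1/0.642) = (87/5.75)^1.558.
87/5.75 = 15.130; 15.130^1.558 ≈ 68.83 hPa.
P_c = 1009 − 68.83 = 940.17 ≈ 940 hPa.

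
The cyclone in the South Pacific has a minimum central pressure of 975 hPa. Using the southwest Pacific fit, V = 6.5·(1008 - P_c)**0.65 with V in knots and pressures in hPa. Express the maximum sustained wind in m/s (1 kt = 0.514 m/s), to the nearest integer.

32 m/s

ΔP = 1008 − 975 = 33 hPa.
V ≈ 6.5 × 33^0.65 = 6.5 × 9.706 ≈ 63.088 kt.
63.088 × 0.514 ≈ 32.43 m/s → 32 m/s.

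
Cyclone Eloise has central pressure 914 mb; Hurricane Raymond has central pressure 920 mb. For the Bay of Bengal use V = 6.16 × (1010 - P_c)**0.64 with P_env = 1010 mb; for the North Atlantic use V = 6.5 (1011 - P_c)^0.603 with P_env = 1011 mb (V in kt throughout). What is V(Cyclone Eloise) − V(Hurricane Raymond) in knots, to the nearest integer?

16 kt

Cyclone Eloise: ΔP = 96; V ≈ 6.16 × 96^0.64 ≈ 114.35 kt.
Hurricane Raymond: ΔP = 91; V ≈ 6.5 × 91^0.603 ≈ 98.68 kt.
Difference ≈ 114.35 − 98.68 = 15.67 → 16 kt.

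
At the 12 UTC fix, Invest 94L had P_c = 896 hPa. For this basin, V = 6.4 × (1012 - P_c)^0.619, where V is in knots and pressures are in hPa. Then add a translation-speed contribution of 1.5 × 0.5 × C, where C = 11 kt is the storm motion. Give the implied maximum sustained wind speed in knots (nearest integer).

ΔP = 1012 − 896 = 116 hPa.
116^0.619 ≈ 18.963.
V ≈ 6.4 × 18.963 ≈ 121.4 kt.
Translation term: 1.5 × 0.5 × 11 = 8.25 kt.
Corrected V ≈ 129.65 kt → 130 kt.

130 kt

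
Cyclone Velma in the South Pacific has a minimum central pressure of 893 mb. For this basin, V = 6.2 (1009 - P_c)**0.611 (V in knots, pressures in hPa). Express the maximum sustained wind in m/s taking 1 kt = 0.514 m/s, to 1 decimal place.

58.2 m/s

ΔP = 1009 − 893 = 116 mb.
V ≈ 6.2 × 116^0.611 = 6.2 × 18.255 ≈ 113.182 kt.
113.182 × 0.514 ≈ 58.18 m/s → 58.2 m/s.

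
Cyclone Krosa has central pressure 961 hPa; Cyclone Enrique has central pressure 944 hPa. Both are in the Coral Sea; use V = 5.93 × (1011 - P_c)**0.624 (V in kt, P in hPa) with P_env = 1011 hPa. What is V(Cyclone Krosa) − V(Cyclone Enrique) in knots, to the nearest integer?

Cyclone Krosa: ΔP = 50; V ≈ 5.93 × 50^0.624 ≈ 68.11 kt.
Cyclone Enrique: ΔP = 67; V ≈ 5.93 × 67^0.624 ≈ 81.76 kt.
Difference ≈ 68.11 − 81.76 = -13.65 → -14 kt.

-14 kt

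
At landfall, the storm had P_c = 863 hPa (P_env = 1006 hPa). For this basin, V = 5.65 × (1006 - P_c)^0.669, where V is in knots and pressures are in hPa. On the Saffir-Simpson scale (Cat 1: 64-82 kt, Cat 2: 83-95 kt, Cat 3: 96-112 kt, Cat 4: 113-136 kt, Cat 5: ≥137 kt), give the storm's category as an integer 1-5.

ΔP = 1006 − 863 = 143 hPa.
V ≈ 5.65 × 143^0.669 = 5.65 × 27.66 ≈ 156 kt.
156 kt falls in the Category 5 band.

5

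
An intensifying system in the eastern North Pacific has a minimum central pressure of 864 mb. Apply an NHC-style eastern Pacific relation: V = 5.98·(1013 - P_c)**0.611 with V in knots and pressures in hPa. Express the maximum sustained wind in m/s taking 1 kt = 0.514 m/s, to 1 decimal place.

ΔP = 1013 − 864 = 149 mb.
V ≈ 5.98 × 149^0.611 = 5.98 × 21.272 ≈ 127.209 kt.
127.209 × 0.514 ≈ 65.39 m/s → 65.4 m/s.

65.4 m/s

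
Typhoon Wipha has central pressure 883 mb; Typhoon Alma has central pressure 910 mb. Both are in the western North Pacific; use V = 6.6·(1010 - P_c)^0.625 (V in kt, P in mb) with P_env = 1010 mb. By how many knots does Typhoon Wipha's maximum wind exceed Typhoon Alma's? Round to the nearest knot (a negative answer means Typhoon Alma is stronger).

19 kt

Typhoon Wipha: ΔP = 127; V ≈ 6.6 × 127^0.625 ≈ 136.28 kt.
Typhoon Alma: ΔP = 100; V ≈ 6.6 × 100^0.625 ≈ 117.37 kt.
Difference ≈ 136.28 − 117.37 = 18.91 → 19 kt.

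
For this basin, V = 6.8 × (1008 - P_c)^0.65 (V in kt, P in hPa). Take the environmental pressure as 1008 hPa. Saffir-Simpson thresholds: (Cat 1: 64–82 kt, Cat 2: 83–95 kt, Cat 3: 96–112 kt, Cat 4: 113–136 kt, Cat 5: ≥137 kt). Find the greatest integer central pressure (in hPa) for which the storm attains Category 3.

949 hPa

Category 3 begins at V = 96 kt.
Required ΔP = (96/6.8)^(1/0.65) = 14.118^1.538 ≈ 58.73 hPa.
P_c ≤ 1008 − 58.73 = 949.27, so the highest integer P_c is 949 hPa.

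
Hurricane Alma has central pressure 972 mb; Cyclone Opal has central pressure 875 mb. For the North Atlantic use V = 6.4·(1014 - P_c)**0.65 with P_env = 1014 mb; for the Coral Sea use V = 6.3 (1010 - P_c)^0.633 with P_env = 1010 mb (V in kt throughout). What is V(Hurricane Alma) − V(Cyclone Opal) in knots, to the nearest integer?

Hurricane Alma: ΔP = 42; V ≈ 6.4 × 42^0.65 ≈ 72.66 kt.
Cyclone Opal: ΔP = 135; V ≈ 6.3 × 135^0.633 ≈ 140.55 kt.
Difference ≈ 72.66 − 140.55 = -67.89 → -68 kt.

-68 kt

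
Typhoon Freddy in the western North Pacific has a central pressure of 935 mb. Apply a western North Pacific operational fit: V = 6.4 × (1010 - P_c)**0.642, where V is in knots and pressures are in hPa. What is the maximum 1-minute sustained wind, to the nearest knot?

102 kt

ΔP = 1010 − 935 = 75 mb.
75^0.642 ≈ 15.988.
V ≈ 6.4 × 15.988 ≈ 102.3 kt.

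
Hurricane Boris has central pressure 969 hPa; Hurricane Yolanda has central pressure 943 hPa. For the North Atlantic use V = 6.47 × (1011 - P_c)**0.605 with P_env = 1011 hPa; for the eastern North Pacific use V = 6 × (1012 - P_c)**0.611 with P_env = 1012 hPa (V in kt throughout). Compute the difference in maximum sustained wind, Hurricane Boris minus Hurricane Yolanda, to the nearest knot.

-18 kt

Hurricane Boris: ΔP = 42; V ≈ 6.47 × 42^0.605 ≈ 62.08 kt.
Hurricane Yolanda: ΔP = 69; V ≈ 6 × 69^0.611 ≈ 79.74 kt.
Difference ≈ 62.08 − 79.74 = -17.66 → -18 kt.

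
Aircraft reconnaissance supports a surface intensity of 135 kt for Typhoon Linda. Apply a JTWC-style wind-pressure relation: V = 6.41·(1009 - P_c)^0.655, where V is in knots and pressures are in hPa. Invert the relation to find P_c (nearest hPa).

904 hPa

ΔP = (V / 6.41)^(1/0.655) = (135/6.41)^1.527.
135/6.41 = 21.061; 21.061^1.527 ≈ 104.85 hPa.
P_c = 1009 − 104.85 = 904.15 ≈ 904 hPa.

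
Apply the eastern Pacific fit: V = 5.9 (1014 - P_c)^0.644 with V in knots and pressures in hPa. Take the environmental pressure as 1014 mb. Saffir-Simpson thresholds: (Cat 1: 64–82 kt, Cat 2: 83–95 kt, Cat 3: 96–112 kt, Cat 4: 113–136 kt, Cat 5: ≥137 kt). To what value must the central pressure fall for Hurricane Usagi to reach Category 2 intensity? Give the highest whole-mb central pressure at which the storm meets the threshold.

Category 2 begins at V = 83 kt.
Required ΔP = (83/5.9)^(1/0.644) = 14.068^1.553 ≈ 60.67 mb.
P_c ≤ 1014 − 60.67 = 953.33, so the highest integer P_c is 953 mb.

953 mb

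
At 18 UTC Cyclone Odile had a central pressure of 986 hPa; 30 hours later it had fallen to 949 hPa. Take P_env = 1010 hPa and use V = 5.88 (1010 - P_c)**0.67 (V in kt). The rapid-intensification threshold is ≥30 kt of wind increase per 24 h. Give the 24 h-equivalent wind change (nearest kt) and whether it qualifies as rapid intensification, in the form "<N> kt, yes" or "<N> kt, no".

34 kt, yes

V₁: ΔP = 24, V ≈ 5.88 × 24^0.67 ≈ 49.44 kt.
V₂: ΔP = 61, V ≈ 5.88 × 61^0.67 ≈ 92.37 kt.
ΔV over 30 h = 42.93 kt → 24 h equivalent = 42.93 × 24/30 ≈ 34.34 kt.
34 kt ≥ 30 kt ⇒ rapid intensification.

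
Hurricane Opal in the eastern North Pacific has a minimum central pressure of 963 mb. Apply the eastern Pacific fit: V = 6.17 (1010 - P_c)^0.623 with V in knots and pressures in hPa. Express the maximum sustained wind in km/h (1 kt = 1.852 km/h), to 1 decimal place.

125.8 km/h

ΔP = 1010 − 963 = 47 mb.
V ≈ 6.17 × 47^0.623 = 6.17 × 11.008 ≈ 67.921 kt.
67.921 × 1.852 ≈ 125.79 km/h → 125.8 km/h.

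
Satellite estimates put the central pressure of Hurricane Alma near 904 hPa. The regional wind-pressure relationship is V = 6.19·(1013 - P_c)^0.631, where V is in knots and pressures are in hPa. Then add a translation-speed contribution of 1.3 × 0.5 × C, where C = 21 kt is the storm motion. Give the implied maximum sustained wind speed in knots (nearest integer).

133 kt

ΔP = 1013 − 904 = 109 hPa.
109^0.631 ≈ 19.303.
V ≈ 6.19 × 19.303 ≈ 119.5 kt.
Translation term: 1.3 × 0.5 × 21 = 13.65 kt.
Corrected V ≈ 133.15 kt → 133 kt.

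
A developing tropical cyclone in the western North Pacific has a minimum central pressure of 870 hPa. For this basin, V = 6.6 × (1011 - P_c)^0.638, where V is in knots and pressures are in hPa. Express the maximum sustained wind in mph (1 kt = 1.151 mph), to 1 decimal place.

178.6 mph

ΔP = 1011 − 870 = 141 hPa.
V ≈ 6.6 × 141^0.638 = 6.6 × 23.507 ≈ 155.148 kt.
155.148 × 1.151 ≈ 178.58 mph → 178.6 mph.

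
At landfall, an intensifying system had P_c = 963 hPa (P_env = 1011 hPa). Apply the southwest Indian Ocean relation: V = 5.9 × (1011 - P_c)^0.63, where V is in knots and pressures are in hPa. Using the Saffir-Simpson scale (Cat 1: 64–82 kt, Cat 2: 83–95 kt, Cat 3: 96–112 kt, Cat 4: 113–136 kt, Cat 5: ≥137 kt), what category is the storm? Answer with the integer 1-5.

1

ΔP = 1011 − 963 = 48 hPa.
V ≈ 5.9 × 48^0.63 = 5.9 × 11.46 ≈ 68 kt.
68 kt falls in the Category 1 band.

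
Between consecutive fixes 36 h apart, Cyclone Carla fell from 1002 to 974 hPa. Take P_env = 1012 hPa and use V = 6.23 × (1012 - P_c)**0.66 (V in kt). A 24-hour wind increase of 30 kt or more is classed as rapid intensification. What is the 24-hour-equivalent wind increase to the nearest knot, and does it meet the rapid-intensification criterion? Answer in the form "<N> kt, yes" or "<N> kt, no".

V₁: ΔP = 10, V ≈ 6.23 × 10^0.66 ≈ 28.48 kt.
V₂: ΔP = 38, V ≈ 6.23 × 38^0.66 ≈ 68.73 kt.
ΔV over 36 h = 40.25 kt → 24 h equivalent = 40.25 × 24/36 ≈ 26.83 kt.
27 kt < 30 kt ⇒ not rapid intensification.

27 kt, no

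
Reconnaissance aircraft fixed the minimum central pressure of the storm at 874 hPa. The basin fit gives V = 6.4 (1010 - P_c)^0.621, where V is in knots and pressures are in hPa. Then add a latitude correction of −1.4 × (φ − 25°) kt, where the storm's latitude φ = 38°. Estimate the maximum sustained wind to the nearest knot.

117 kt

ΔP = 1010 − 874 = 136 hPa.
136^0.621 ≈ 21.131.
V ≈ 6.4 × 21.131 ≈ 135.2 kt.
Latitude correction: −1.4 × (38 − 25) = -18.2 kt.
Corrected V ≈ 117 kt → 117 kt.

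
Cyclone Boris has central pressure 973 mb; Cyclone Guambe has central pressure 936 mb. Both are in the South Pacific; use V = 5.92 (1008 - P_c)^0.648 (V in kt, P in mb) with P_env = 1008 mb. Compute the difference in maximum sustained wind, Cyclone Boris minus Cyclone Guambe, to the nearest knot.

Cyclone Boris: ΔP = 35; V ≈ 5.92 × 35^0.648 ≈ 59.28 kt.
Cyclone Guambe: ΔP = 72; V ≈ 5.92 × 72^0.648 ≈ 94.60 kt.
Difference ≈ 59.28 − 94.60 = -35.32 → -35 kt.

-35 kt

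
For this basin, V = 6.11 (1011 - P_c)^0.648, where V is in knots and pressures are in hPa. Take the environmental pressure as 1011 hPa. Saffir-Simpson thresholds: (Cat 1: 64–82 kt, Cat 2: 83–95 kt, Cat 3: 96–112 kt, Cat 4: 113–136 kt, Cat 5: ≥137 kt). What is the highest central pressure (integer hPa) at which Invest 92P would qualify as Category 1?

973 hPa

Category 1 begins at V = 64 kt.
Required ΔP = (64/6.11)^(1/0.648) = 10.475^1.543 ≈ 37.52 hPa.
P_c ≤ 1011 − 37.52 = 973.48, so the highest integer P_c is 973 hPa.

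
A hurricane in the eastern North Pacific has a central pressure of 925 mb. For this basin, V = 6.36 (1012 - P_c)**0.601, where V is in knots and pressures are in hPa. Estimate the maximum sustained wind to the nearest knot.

ΔP = 1012 − 925 = 87 mb.
87^0.601 ≈ 14.644.
V ≈ 6.36 × 14.644 ≈ 93.1 kt.

93 kt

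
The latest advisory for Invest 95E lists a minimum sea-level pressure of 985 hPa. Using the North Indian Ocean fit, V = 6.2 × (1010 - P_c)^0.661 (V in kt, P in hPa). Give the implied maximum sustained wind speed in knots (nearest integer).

ΔP = 1010 − 985 = 25 hPa.
25^0.661 ≈ 8.395.
V ≈ 6.2 × 8.395 ≈ 52.1 kt.

52 kt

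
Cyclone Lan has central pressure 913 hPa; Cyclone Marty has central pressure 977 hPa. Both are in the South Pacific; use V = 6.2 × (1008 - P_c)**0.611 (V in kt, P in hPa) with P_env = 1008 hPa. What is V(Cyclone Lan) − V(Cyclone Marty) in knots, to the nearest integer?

Cyclone Lan: ΔP = 95; V ≈ 6.2 × 95^0.611 ≈ 100.18 kt.
Cyclone Marty: ΔP = 31; V ≈ 6.2 × 31^0.611 ≈ 50.54 kt.
Difference ≈ 100.18 − 50.54 = 49.64 → 50 kt.

50 kt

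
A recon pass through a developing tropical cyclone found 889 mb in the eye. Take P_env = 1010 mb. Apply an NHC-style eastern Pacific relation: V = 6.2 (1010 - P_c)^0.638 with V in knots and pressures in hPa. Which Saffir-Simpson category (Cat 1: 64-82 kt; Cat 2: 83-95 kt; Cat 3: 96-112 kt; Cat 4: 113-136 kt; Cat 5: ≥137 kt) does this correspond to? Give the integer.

4

ΔP = 1010 − 889 = 121 mb.
V ≈ 6.2 × 121^0.638 = 6.2 × 21.32 ≈ 132 kt.
132 kt falls in the Category 4 band.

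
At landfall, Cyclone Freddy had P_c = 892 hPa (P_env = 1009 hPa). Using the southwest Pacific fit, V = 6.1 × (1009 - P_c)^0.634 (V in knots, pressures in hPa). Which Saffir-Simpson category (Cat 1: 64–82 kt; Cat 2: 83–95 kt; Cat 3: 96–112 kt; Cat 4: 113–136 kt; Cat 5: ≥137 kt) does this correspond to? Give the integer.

4

ΔP = 1009 − 892 = 117 hPa.
V ≈ 6.1 × 117^0.634 = 6.1 × 20.48 ≈ 125 kt.
125 kt falls in the Category 4 band.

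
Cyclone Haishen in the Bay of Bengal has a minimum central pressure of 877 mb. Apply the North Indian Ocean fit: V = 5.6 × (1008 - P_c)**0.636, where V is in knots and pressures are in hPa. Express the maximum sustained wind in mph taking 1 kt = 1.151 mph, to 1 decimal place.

ΔP = 1008 − 877 = 131 mb.
V ≈ 5.6 × 131^0.636 = 5.6 × 22.212 ≈ 124.386 kt.
124.386 × 1.151 ≈ 143.17 mph → 143.2 mph.

143.2 mph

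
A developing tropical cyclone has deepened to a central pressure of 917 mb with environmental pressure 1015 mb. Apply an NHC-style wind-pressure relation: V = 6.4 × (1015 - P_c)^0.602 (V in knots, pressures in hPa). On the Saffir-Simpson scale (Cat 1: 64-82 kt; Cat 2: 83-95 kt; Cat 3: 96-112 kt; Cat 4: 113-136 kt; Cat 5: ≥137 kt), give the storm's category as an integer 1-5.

ΔP = 1015 − 917 = 98 mb.
V ≈ 6.4 × 98^0.602 = 6.4 × 15.80 ≈ 101 kt.
101 kt falls in the Category 3 band.

3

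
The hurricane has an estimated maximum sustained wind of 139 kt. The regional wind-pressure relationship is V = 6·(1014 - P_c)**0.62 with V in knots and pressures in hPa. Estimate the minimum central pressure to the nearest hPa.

ΔP = (V / 6)^(1/0.62) = (139/6)^1.613.
139/6 = 23.167; 23.167^1.613 ≈ 159.00 hPa.
P_c = 1014 − 159.00 = 855.00 ≈ 855 hPa.

855 hPa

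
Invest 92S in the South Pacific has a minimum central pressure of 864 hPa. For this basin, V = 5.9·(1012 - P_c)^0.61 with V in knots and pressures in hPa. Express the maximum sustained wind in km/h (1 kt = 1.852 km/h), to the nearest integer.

230 km/h

ΔP = 1012 − 864 = 148 hPa.
V ≈ 5.9 × 148^0.61 = 5.9 × 21.079 ≈ 124.369 kt.
124.369 × 1.852 ≈ 230.33 km/h → 230 km/h.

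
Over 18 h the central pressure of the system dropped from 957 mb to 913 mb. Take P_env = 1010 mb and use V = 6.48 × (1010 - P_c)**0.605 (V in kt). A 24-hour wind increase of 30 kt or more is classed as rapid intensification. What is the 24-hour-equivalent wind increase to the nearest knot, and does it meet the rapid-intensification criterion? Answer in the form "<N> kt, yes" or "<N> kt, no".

42 kt, yes

V₁: ΔP = 53, V ≈ 6.48 × 53^0.605 ≈ 71.58 kt.
V₂: ΔP = 97, V ≈ 6.48 × 97^0.605 ≈ 103.17 kt.
ΔV over 18 h = 31.59 kt → 24 h equivalent = 31.59 × 24/18 ≈ 42.12 kt.
42 kt ≥ 30 kt ⇒ rapid intensification.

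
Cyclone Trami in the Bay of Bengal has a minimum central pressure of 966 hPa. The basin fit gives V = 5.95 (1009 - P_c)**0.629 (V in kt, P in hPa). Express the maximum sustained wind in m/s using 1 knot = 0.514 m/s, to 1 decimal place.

ΔP = 1009 − 966 = 43 hPa.
V ≈ 5.95 × 43^0.629 = 5.95 × 10.653 ≈ 63.382 kt.
63.382 × 0.514 ≈ 32.58 m/s → 32.6 m/s.

32.6 m/s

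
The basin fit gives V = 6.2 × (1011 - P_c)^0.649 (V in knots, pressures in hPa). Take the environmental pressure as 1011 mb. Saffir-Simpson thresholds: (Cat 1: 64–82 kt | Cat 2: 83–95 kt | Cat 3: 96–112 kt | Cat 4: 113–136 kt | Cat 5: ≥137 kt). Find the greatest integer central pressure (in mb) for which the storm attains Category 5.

893 mb

Category 5 begins at V = 137 kt.
Required ΔP = (137/6.2)^(1/0.649) = 22.097^1.541 ≈ 117.87 mb.
P_c ≤ 1011 − 117.87 = 893.13, so the highest integer P_c is 893 mb.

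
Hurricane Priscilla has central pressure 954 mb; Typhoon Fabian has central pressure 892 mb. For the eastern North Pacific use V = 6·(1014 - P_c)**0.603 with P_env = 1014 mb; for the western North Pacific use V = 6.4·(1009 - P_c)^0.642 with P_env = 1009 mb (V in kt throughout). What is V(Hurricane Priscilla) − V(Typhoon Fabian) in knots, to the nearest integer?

-65 kt

Hurricane Priscilla: ΔP = 60; V ≈ 6 × 60^0.603 ≈ 70.86 kt.
Typhoon Fabian: ΔP = 117; V ≈ 6.4 × 117^0.642 ≈ 136.13 kt.
Difference ≈ 70.86 − 136.13 = -65.27 → -65 kt.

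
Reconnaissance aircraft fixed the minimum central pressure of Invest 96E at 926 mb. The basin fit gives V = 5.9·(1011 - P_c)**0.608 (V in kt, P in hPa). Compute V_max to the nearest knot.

88 kt

ΔP = 1011 − 926 = 85 mb.
85^0.608 ≈ 14.897.
V ≈ 5.9 × 14.897 ≈ 87.9 kt.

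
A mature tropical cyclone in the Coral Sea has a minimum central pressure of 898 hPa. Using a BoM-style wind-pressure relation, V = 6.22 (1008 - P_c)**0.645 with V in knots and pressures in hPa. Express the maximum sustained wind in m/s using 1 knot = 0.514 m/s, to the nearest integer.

66 m/s

ΔP = 1008 − 898 = 110 hPa.
V ≈ 6.22 × 110^0.645 = 6.22 × 20.735 ≈ 128.970 kt.
128.970 × 0.514 ≈ 66.29 m/s → 66 m/s.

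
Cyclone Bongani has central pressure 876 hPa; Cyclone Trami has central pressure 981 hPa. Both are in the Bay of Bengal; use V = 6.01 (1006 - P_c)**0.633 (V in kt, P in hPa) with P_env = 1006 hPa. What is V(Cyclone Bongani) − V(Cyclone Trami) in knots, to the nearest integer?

85 kt

Cyclone Bongani: ΔP = 130; V ≈ 6.01 × 130^0.633 ≈ 130.92 kt.
Cyclone Trami: ΔP = 25; V ≈ 6.01 × 25^0.633 ≈ 46.11 kt.
Difference ≈ 130.92 − 46.11 = 84.81 → 85 kt.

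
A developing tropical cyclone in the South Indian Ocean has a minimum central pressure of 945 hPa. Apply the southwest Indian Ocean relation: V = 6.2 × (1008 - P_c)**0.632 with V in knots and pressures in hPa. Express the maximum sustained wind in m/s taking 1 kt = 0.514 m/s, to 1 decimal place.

ΔP = 1008 − 945 = 63 hPa.
V ≈ 6.2 × 63^0.632 = 6.2 × 13.715 ≈ 85.031 kt.
85.031 × 0.514 ≈ 43.71 m/s → 43.7 m/s.

43.7 m/s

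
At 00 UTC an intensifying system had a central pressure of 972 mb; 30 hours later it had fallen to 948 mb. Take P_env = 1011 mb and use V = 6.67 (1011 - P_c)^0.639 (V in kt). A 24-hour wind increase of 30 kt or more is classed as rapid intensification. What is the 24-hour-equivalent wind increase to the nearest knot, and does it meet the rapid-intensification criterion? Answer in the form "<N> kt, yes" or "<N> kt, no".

V₁: ΔP = 39, V ≈ 6.67 × 39^0.639 ≈ 69.31 kt.
V₂: ΔP = 63, V ≈ 6.67 × 63^0.639 ≈ 94.17 kt.
ΔV over 30 h = 24.86 kt → 24 h equivalent = 24.86 × 24/30 ≈ 19.89 kt.
20 kt < 30 kt ⇒ not rapid intensification.

20 kt, no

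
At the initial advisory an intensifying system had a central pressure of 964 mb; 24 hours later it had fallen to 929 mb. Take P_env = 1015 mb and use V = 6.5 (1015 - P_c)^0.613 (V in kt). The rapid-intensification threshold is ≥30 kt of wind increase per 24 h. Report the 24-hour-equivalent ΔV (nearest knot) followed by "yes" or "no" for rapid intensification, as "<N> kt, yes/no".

V₁: ΔP = 51, V ≈ 6.5 × 51^0.613 ≈ 72.39 kt.
V₂: ΔP = 86, V ≈ 6.5 × 86^0.613 ≈ 99.72 kt.
ΔV over 24 h = 27.33 kt → 24 h equivalent = 27.33 × 24/24 ≈ 27.33 kt.
27 kt < 30 kt ⇒ not rapid intensification.

27 kt, no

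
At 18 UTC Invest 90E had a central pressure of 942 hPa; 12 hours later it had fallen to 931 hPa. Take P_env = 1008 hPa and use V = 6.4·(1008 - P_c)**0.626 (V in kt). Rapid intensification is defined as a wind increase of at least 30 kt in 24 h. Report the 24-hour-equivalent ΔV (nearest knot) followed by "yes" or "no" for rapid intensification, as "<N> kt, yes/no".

V₁: ΔP = 66, V ≈ 6.4 × 66^0.626 ≈ 88.15 kt.
V₂: ΔP = 77, V ≈ 6.4 × 77^0.626 ≈ 97.08 kt.
ΔV over 12 h = 8.93 kt → 24 h equivalent = 8.93 × 24/12 ≈ 17.86 kt.
18 kt < 30 kt ⇒ not rapid intensification.

18 kt, no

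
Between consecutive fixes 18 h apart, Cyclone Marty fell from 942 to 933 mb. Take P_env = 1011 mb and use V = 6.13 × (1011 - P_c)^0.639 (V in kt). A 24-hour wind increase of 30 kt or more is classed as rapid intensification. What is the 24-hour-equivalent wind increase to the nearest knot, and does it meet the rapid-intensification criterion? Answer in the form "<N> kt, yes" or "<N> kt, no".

10 kt, no

V₁: ΔP = 69, V ≈ 6.13 × 69^0.639 ≈ 91.72 kt.
V₂: ΔP = 78, V ≈ 6.13 × 78^0.639 ≈ 99.20 kt.
ΔV over 18 h = 7.48 kt → 24 h equivalent = 7.48 × 24/18 ≈ 9.97 kt.
10 kt < 30 kt ⇒ not rapid intensification.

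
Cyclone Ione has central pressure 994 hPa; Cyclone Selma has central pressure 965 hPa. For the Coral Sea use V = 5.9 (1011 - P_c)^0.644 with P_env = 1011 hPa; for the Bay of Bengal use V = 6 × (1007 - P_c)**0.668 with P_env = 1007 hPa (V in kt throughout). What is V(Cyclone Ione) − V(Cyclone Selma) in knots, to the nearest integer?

Cyclone Ione: ΔP = 17; V ≈ 5.9 × 17^0.644 ≈ 36.58 kt.
Cyclone Selma: ΔP = 42; V ≈ 6 × 42^0.668 ≈ 72.86 kt.
Difference ≈ 36.58 − 72.86 = -36.28 → -36 kt.

-36 kt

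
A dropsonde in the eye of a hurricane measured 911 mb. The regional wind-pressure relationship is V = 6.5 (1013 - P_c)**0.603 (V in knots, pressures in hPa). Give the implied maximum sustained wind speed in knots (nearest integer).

ΔP = 1013 − 911 = 102 mb.
102^0.603 ≈ 16.262.
V ≈ 6.5 × 16.262 ≈ 105.7 kt.

106 kt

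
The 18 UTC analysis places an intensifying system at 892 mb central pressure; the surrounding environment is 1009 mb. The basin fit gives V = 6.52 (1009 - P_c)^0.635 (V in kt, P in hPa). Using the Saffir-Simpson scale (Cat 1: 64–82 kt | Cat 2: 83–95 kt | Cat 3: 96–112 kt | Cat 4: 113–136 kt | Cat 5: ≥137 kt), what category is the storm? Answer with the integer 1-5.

4

ΔP = 1009 − 892 = 117 mb.
V ≈ 6.52 × 117^0.635 = 6.52 × 20.57 ≈ 134 kt.
134 kt falls in the Category 4 band.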